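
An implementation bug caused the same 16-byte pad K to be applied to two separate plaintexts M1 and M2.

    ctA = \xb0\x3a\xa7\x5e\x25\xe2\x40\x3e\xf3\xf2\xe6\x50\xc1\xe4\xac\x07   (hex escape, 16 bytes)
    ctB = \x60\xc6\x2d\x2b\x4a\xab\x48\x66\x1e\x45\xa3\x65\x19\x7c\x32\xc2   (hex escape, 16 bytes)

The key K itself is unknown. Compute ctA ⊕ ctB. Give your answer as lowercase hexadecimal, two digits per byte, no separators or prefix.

ctA ⊕ ctB = (M1 ⊕ K) ⊕ (M2 ⊕ K) = M1 ⊕ M2 — the shared key cancels under XOR.
b0 XOR 60 = d0
3a XOR c6 = fc
a7 XOR 2d = 8a
5e XOR 2b = 75
25 XOR 4a = 6f
e2 XOR ab = 49
40 XOR 48 = 08
3e XOR 66 = 58
f3 XOR 1e = ed
f2 XOR 45 = b7
e6 XOR a3 = 45
50 XOR 65 = 35
c1 XOR 19 = d8
e4 XOR 7c = 98
ac XOR 32 = 9e
07 XOR c2 = c5

d0fc8a756f490858edb74535d8989ec5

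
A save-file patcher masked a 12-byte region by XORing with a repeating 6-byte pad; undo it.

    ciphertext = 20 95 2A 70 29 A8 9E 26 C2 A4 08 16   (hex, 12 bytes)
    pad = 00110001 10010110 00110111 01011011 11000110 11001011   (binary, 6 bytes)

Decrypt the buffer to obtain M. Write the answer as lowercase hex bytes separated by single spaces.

The 6-byte key repeats, so the effective keystream is 31 96 37 5b c6 cb 31 96 37 5b c6 cb.
byte 0: 20 ^ 31 = 11
byte 1: 95 ^ 96 = 03
byte 2: 2a ^ 37 = 1d
byte 3: 70 ^ 5b = 2b
byte 4: 29 ^ c6 = ef
byte 5: a8 ^ cb = 63
byte 6: 9e ^ 31 = af
byte 7: 26 ^ 96 = b0
byte 8: c2 ^ 37 = f5
byte 9: a4 ^ 5b = ff
byte 10: 08 ^ c6 = ce
byte 11: 16 ^ cb = dd

11 03 1d 2b ef 63 af b0 f5 ff ce dd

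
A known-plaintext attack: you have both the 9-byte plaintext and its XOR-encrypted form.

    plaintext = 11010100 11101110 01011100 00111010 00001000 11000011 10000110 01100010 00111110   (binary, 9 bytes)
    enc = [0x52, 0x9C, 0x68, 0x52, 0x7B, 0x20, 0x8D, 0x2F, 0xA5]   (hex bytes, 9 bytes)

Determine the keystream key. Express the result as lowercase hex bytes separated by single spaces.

86 72 34 68 73 e3 0b 4d 9b

Since enc = plaintext ⊕ key, XORing both sides with plaintext gives key = plaintext ⊕ enc.
d4 XOR 52 = 86
ee XOR 9c = 72
5c XOR 68 = 34
3a XOR 52 = 68
08 XOR 7b = 73
c3 XOR 20 = e3
86 XOR 8d = 0b
62 XOR 2f = 4d
3e XOR a5 = 9b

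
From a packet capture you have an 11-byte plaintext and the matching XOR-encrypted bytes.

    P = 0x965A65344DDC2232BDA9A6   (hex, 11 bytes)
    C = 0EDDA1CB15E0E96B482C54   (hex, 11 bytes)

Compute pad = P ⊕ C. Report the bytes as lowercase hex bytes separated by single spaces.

Since C = P ⊕ pad, XORing both sides with P gives pad = P ⊕ C.
150 ^  14 = 152
 90 ^ 221 = 135
101 ^ 161 = 196
 52 ^ 203 = 255
 77 ^  21 =  88
220 ^ 224 =  60
 34 ^ 233 = 203
 50 ^ 107 =  89
189 ^  72 = 245
169 ^  44 = 133
166 ^  84 = 242

98 87 c4 ff 58 3c cb 59 f5 85 f2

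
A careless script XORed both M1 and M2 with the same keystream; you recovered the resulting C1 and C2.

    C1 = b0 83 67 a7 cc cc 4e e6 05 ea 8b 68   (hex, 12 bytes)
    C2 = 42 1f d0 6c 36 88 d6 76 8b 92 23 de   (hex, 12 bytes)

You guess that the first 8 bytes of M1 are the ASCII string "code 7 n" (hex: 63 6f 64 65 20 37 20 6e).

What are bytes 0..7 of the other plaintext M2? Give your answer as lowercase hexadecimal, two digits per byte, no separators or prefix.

91f3d3aeda73b8fe

First, C1 ⊕ C2 = (M1 ⊕ K) ⊕ (M2 ⊕ K) = M1 ⊕ M2, so the key drops out. Then M2 = (M1 ⊕ M2) ⊕ M1 over the first 8 bytes.
byte 0: (b0 ^ 42) ^ 63 = f2 ^ 63 = 91
byte 1: (83 ^ 1f) ^ 6f = 9c ^ 6f = f3
byte 2: (67 ^ d0) ^ 64 = b7 ^ 64 = d3
byte 3: (a7 ^ 6c) ^ 65 = cb ^ 65 = ae
byte 4: (cc ^ 36) ^ 20 = fa ^ 20 = da
byte 5: (cc ^ 88) ^ 37 = 44 ^ 37 = 73
byte 6: (4e ^ d6) ^ 20 = 98 ^ 20 = b8
byte 7: (e6 ^ 76) ^ 6e = 90 ^ 6e = fe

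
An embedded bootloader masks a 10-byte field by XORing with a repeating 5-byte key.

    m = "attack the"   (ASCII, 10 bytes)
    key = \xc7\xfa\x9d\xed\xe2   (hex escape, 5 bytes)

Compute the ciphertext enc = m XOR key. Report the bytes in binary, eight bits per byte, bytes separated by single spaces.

The 5-byte key repeats, so the effective keystream is c7 fa 9d ed e2 c7 fa 9d ed e2.
byte 0: 01100001 XOR 11000111 = 10100110
byte 1: 01110100 XOR 11111010 = 10001110
byte 2: 01110100 XOR 10011101 = 11101001
byte 3: 01100001 XOR 11101101 = 10001100
byte 4: 01100011 XOR 11100010 = 10000001
byte 5: 01101011 XOR 11000111 = 10101100
byte 6: 00100000 XOR 11111010 = 11011010
byte 7: 01110100 XOR 10011101 = 11101001
byte 8: 01101000 XOR 11101101 = 10000101
byte 9: 01100101 XOR 11100010 = 10000111

10100110 10001110 11101001 10001100 10000001 10101100 11011010 11101001 10000101 10000111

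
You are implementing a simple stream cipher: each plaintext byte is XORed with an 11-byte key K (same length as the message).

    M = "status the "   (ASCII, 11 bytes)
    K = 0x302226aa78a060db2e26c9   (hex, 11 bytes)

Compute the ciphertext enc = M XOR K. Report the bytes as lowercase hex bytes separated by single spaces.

XOR is its own inverse, so applying the key byte-wise gives the result directly.
73 xor 30 = 43
74 xor 22 = 56
61 xor 26 = 47
74 xor aa = de
75 xor 78 = 0d
73 xor a0 = d3
20 xor 60 = 40
74 xor db = af
68 xor 2e = 46
65 xor 26 = 43
20 xor c9 = e9

43 56 47 de 0d d3 40 af 46 43 e9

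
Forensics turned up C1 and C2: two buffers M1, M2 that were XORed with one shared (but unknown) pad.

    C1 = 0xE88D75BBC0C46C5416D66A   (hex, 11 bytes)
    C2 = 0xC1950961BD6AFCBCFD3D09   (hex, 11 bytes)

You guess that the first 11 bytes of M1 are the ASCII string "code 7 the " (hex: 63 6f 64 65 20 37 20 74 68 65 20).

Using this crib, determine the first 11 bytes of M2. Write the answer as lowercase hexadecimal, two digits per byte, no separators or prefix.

4a7718bf5d99b09c838e43

First, C1 ⊕ C2 = (M1 ⊕ K) ⊕ (M2 ⊕ K) = M1 ⊕ M2, so the key drops out. Then M2 = (M1 ⊕ M2) ⊕ M1 over the first 11 bytes.
byte 0: (e8 ^ c1) ^ 63 = 29 ^ 63 = 4a
byte 1: (8d ^ 95) ^ 6f = 18 ^ 6f = 77
byte 2: (75 ^ 09) ^ 64 = 7c ^ 64 = 18
byte 3: (bb ^ 61) ^ 65 = da ^ 65 = bf
byte 4: (c0 ^ bd) ^ 20 = 7d ^ 20 = 5d
byte 5: (c4 ^ 6a) ^ 37 = ae ^ 37 = 99
byte 6: (6c ^ fc) ^ 20 = 90 ^ 20 = b0
byte 7: (54 ^ bc) ^ 74 = e8 ^ 74 = 9c
byte 8: (16 ^ fd) ^ 68 = eb ^ 68 = 83
byte 9: (d6 ^ 3d) ^ 65 = eb ^ 65 = 8e
byte 10: (6a ^ 09) ^ 20 = 63 ^ 20 = 43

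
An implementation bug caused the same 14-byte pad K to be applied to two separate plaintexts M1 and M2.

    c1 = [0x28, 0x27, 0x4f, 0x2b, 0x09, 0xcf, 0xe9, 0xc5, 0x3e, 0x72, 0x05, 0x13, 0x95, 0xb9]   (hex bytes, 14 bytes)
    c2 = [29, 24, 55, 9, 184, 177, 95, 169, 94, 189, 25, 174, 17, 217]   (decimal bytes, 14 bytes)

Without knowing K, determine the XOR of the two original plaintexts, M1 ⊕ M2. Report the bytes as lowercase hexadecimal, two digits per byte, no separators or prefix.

353f7822b17eb66c60cf1cbd8460

c1 ⊕ c2 = (M1 ⊕ K) ⊕ (M2 ⊕ K) = M1 ⊕ M2 — the shared key cancels under XOR.
28 ⊕ 1d = 35
27 ⊕ 18 = 3f
4f ⊕ 37 = 78
2b ⊕ 09 = 22
09 ⊕ b8 = b1
cf ⊕ b1 = 7e
e9 ⊕ 5f = b6
c5 ⊕ a9 = 6c
3e ⊕ 5e = 60
72 ⊕ bd = cf
05 ⊕ 19 = 1c
13 ⊕ ae = bd
95 ⊕ 11 = 84
b9 ⊕ d9 = 60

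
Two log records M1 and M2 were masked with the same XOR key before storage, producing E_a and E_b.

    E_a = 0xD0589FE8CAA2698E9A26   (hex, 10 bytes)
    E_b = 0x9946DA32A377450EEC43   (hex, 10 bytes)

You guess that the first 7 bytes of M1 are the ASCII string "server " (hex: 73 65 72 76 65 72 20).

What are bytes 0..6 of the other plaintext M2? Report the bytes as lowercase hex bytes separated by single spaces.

First, E_a ⊕ E_b = (M1 ⊕ K) ⊕ (M2 ⊕ K) = M1 ⊕ M2, so the key drops out. Then M2 = (M1 ⊕ M2) ⊕ M1 over the first 7 bytes.
byte 0: (d0 xor 99) xor 73 = 49 xor 73 = 3a
byte 1: (58 xor 46) xor 65 = 1e xor 65 = 7b
byte 2: (9f xor da) xor 72 = 45 xor 72 = 37
byte 3: (e8 xor 32) xor 76 = da xor 76 = ac
byte 4: (ca xor a3) xor 65 = 69 xor 65 = 0c
byte 5: (a2 xor 77) xor 72 = d5 xor 72 = a7
byte 6: (69 xor 45) xor 20 = 2c xor 20 = 0c

3a 7b 37 ac 0c a7 0c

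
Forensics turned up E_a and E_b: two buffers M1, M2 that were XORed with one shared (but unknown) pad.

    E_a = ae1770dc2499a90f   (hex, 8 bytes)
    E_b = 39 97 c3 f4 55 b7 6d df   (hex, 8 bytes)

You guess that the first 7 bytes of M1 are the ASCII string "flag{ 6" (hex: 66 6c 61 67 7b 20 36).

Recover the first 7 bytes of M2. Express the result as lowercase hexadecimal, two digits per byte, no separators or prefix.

f1ecd24f0a0ef2

First, E_a ⊕ E_b = (M1 ⊕ K) ⊕ (M2 ⊕ K) = M1 ⊕ M2, so the key drops out. Then M2 = (M1 ⊕ M2) ⊕ M1 over the first 7 bytes.
byte 0: (ae ^ 39) ^ 66 = 97 ^ 66 = f1
byte 1: (17 ^ 97) ^ 6c = 80 ^ 6c = ec
byte 2: (70 ^ c3) ^ 61 = b3 ^ 61 = d2
byte 3: (dc ^ f4) ^ 67 = 28 ^ 67 = 4f
byte 4: (24 ^ 55) ^ 7b = 71 ^ 7b = 0a
byte 5: (99 ^ b7) ^ 20 = 2e ^ 20 = 0e
byte 6: (a9 ^ 6d) ^ 36 = c4 ^ 36 = f2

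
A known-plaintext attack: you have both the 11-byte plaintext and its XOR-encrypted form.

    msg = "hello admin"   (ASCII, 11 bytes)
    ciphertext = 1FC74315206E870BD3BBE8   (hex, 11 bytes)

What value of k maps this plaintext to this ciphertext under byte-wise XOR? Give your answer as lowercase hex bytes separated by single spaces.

77 a2 2f 79 4f 4e e6 6f be d2 86

Since ciphertext = msg ⊕ k, XORing both sides with msg gives k = msg ⊕ ciphertext.
byte 0: 104 ^  31 = 119
byte 1: 101 ^ 199 = 162
byte 2: 108 ^  67 =  47
byte 3: 108 ^  21 = 121
byte 4: 111 ^  32 =  79
byte 5:  32 ^ 110 =  78
byte 6:  97 ^ 135 = 230
byte 7: 100 ^  11 = 111
byte 8: 109 ^ 211 = 190
byte 9: 105 ^ 187 = 210
byte 10: 110 ^ 232 = 134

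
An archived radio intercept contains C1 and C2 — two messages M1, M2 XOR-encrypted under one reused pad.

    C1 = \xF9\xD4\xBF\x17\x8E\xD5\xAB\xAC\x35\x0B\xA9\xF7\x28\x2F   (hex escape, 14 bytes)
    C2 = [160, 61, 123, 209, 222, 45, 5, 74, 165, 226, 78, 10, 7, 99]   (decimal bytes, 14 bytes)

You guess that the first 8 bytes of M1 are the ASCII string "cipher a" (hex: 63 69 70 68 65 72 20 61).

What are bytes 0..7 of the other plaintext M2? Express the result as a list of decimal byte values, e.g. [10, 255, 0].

First, C1 ⊕ C2 = (M1 ⊕ K) ⊕ (M2 ⊕ K) = M1 ⊕ M2, so the key drops out. Then M2 = (M1 ⊕ M2) ⊕ M1 over the first 8 bytes.
byte 0: (f9 ⊕ a0) ⊕ 63 = 59 ⊕ 63 = 3a
byte 1: (d4 ⊕ 3d) ⊕ 69 = e9 ⊕ 69 = 80
byte 2: (bf ⊕ 7b) ⊕ 70 = c4 ⊕ 70 = b4
byte 3: (17 ⊕ d1) ⊕ 68 = c6 ⊕ 68 = ae
byte 4: (8e ⊕ de) ⊕ 65 = 50 ⊕ 65 = 35
byte 5: (d5 ⊕ 2d) ⊕ 72 = f8 ⊕ 72 = 8a
byte 6: (ab ⊕ 05) ⊕ 20 = ae ⊕ 20 = 8e
byte 7: (ac ⊕ 4a) ⊕ 61 = e6 ⊕ 61 = 87

[58, 128, 180, 174, 53, 138, 142, 135]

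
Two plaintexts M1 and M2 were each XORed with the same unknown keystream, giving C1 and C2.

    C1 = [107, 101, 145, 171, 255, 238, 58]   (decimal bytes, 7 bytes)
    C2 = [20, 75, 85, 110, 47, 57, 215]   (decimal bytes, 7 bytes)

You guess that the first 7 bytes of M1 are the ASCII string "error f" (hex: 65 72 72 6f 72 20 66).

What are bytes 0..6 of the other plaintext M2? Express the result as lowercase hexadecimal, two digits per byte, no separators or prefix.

1a5cb6aaa2f78b

First, C1 ⊕ C2 = (M1 ⊕ K) ⊕ (M2 ⊕ K) = M1 ⊕ M2, so the key drops out. Then M2 = (M1 ⊕ M2) ⊕ M1 over the first 7 bytes.
byte 0: (6b ^ 14) ^ 65 = 7f ^ 65 = 1a
byte 1: (65 ^ 4b) ^ 72 = 2e ^ 72 = 5c
byte 2: (91 ^ 55) ^ 72 = c4 ^ 72 = b6
byte 3: (ab ^ 6e) ^ 6f = c5 ^ 6f = aa
byte 4: (ff ^ 2f) ^ 72 = d0 ^ 72 = a2
byte 5: (ee ^ 39) ^ 20 = d7 ^ 20 = f7
byte 6: (3a ^ d7) ^ 66 = ed ^ 66 = 8b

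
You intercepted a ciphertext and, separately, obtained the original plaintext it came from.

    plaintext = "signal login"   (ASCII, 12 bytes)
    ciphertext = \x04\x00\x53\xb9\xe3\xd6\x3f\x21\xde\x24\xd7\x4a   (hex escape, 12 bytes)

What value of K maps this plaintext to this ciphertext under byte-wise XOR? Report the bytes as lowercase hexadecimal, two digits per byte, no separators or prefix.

Since ciphertext = plaintext ⊕ K, XORing both sides with plaintext gives K = plaintext ⊕ ciphertext.
73 XOR 04 = 77
69 XOR 00 = 69
67 XOR 53 = 34
6e XOR b9 = d7
61 XOR e3 = 82
6c XOR d6 = ba
20 XOR 3f = 1f
6c XOR 21 = 4d
6f XOR de = b1
67 XOR 24 = 43
69 XOR d7 = be
6e XOR 4a = 24

776934d782ba1f4db143be24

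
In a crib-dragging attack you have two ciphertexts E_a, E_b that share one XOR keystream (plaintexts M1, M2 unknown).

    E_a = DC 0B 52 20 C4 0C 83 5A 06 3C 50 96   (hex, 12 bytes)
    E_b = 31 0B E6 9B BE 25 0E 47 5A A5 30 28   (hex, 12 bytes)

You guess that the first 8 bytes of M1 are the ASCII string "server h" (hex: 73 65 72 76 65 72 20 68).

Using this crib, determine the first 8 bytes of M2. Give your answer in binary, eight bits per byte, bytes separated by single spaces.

First, E_a ⊕ E_b = (M1 ⊕ K) ⊕ (M2 ⊕ K) = M1 ⊕ M2, so the key drops out. Then M2 = (M1 ⊕ M2) ⊕ M1 over the first 8 bytes.
byte 0: (dc ⊕ 31) ⊕ 73 = ed ⊕ 73 = 9e
byte 1: (0b ⊕ 0b) ⊕ 65 = 00 ⊕ 65 = 65
byte 2: (52 ⊕ e6) ⊕ 72 = b4 ⊕ 72 = c6
byte 3: (20 ⊕ 9b) ⊕ 76 = bb ⊕ 76 = cd
byte 4: (c4 ⊕ be) ⊕ 65 = 7a ⊕ 65 = 1f
byte 5: (0c ⊕ 25) ⊕ 72 = 29 ⊕ 72 = 5b
byte 6: (83 ⊕ 0e) ⊕ 20 = 8d ⊕ 20 = ad
byte 7: (5a ⊕ 47) ⊕ 68 = 1d ⊕ 68 = 75

10011110 01100101 11000110 11001101 00011111 01011011 10101101 01110101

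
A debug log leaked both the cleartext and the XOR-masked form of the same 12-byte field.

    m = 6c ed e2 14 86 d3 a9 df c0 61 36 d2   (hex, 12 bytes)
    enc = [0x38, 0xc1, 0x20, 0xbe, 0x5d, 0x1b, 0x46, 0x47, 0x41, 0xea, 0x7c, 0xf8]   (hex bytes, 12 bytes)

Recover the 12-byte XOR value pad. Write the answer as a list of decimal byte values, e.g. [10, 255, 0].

Since enc = m ⊕ pad, XORing both sides with m gives pad = m ⊕ enc.
byte 0: 6c ⊕ 38 = 54
byte 1: ed ⊕ c1 = 2c
byte 2: e2 ⊕ 20 = c2
byte 3: 14 ⊕ be = aa
byte 4: 86 ⊕ 5d = db
byte 5: d3 ⊕ 1b = c8
byte 6: a9 ⊕ 46 = ef
byte 7: df ⊕ 47 = 98
byte 8: c0 ⊕ 41 = 81
byte 9: 61 ⊕ ea = 8b
byte 10: 36 ⊕ 7c = 4a
byte 11: d2 ⊕ f8 = 2a

[84, 44, 194, 170, 219, 200, 239, 152, 129, 139, 74, 42]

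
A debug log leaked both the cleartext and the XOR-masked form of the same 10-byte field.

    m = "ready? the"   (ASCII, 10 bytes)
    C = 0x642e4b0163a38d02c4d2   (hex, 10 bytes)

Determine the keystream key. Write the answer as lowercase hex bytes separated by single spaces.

Since C = m ⊕ key, XORing both sides with m gives key = m ⊕ C.
01110010 ⊕ 01100100 = 00010110
01100101 ⊕ 00101110 = 01001011
01100001 ⊕ 01001011 = 00101010
01100100 ⊕ 00000001 = 01100101
01111001 ⊕ 01100011 = 00011010
00111111 ⊕ 10100011 = 10011100
00100000 ⊕ 10001101 = 10101101
01110100 ⊕ 00000010 = 01110110
01101000 ⊕ 11000100 = 10101100
01100101 ⊕ 11010010 = 10110111

16 4b 2a 65 1a 9c ad 76 ac b7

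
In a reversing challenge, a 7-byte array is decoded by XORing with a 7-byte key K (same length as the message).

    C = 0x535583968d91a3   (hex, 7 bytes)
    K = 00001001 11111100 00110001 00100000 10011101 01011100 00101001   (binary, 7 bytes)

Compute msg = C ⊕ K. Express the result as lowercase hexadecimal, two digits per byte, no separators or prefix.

5aa9b2b610cd8a

XOR is its own inverse, so applying the key byte-wise gives the result directly.
 83 XOR   9 =  90
 85 XOR 252 = 169
131 XOR  49 = 178
150 XOR  32 = 182
141 XOR 157 =  16
145 XOR  92 = 205
163 XOR  41 = 138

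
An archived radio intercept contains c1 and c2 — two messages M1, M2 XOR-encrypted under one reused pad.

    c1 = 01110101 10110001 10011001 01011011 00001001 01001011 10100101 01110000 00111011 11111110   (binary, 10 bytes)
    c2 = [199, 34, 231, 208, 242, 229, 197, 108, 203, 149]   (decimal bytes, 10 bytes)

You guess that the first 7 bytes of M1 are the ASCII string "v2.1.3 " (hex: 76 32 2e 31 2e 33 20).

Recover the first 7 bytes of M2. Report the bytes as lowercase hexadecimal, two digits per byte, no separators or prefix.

c4a150bad59d40

First, c1 ⊕ c2 = (M1 ⊕ K) ⊕ (M2 ⊕ K) = M1 ⊕ M2, so the key drops out. Then M2 = (M1 ⊕ M2) ⊕ M1 over the first 7 bytes.
byte 0: (75 ^ c7) ^ 76 = b2 ^ 76 = c4
byte 1: (b1 ^ 22) ^ 32 = 93 ^ 32 = a1
byte 2: (99 ^ e7) ^ 2e = 7e ^ 2e = 50
byte 3: (5b ^ d0) ^ 31 = 8b ^ 31 = ba
byte 4: (09 ^ f2) ^ 2e = fb ^ 2e = d5
byte 5: (4b ^ e5) ^ 33 = ae ^ 33 = 9d
byte 6: (a5 ^ c5) ^ 20 = 60 ^ 20 = 40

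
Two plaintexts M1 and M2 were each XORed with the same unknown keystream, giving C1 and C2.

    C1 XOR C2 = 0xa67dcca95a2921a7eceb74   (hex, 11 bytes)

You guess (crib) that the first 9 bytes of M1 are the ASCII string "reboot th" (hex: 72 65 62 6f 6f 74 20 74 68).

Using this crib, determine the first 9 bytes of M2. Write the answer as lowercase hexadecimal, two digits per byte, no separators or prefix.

Since C1 ⊕ C2 = M1 ⊕ M2, XORing with the guessed M1 bytes yields the corresponding M2 bytes: M2 = (C1 ⊕ C2) ⊕ M1.
byte 0: 10100110 XOR 01110010 = 11010100
byte 1: 01111101 XOR 01100101 = 00011000
byte 2: 11001100 XOR 01100010 = 10101110
byte 3: 10101001 XOR 01101111 = 11000110
byte 4: 01011010 XOR 01101111 = 00110101
byte 5: 00101001 XOR 01110100 = 01011101
byte 6: 00100001 XOR 00100000 = 00000001
byte 7: 10100111 XOR 01110100 = 11010011
byte 8: 11101100 XOR 01101000 = 10000100

d418aec6355d01d384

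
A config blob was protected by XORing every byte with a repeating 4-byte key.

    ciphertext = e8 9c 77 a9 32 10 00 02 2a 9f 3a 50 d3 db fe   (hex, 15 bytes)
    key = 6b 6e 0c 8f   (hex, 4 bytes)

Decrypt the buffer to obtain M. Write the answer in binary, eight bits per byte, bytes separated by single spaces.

10000011 11110010 01111011 00100110 01011001 01111110 00001100 10001101 01000001 11110001 00110110 11011111 10111000 10110101 11110010

The 4-byte key repeats, so the effective keystream is 6b 6e 0c 8f 6b 6e 0c 8f 6b 6e 0c 8f 6b 6e 0c.
byte 0: 232 xor 107 = 131
byte 1: 156 xor 110 = 242
byte 2: 119 xor  12 = 123
byte 3: 169 xor 143 =  38
byte 4:  50 xor 107 =  89
byte 5:  16 xor 110 = 126
byte 6:   0 xor  12 =  12
byte 7:   2 xor 143 = 141
byte 8:  42 xor 107 =  65
byte 9: 159 xor 110 = 241
byte 10:  58 xor  12 =  54
byte 11:  80 xor 143 = 223
byte 12: 211 xor 107 = 184
byte 13: 219 xor 110 = 181
byte 14: 254 xor  12 = 242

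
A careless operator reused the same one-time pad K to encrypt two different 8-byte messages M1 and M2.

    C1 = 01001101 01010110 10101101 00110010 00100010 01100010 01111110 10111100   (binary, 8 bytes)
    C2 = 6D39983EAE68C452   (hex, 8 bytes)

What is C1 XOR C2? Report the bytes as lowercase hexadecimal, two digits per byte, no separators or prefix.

C1 ⊕ C2 = (M1 ⊕ K) ⊕ (M2 ⊕ K) = M1 ⊕ M2 — the shared key cancels under XOR.
01001101 XOR 01101101 = 00100000
01010110 XOR 00111001 = 01101111
10101101 XOR 10011000 = 00110101
00110010 XOR 00111110 = 00001100
00100010 XOR 10101110 = 10001100
01100010 XOR 01101000 = 00001010
01111110 XOR 11000100 = 10111010
10111100 XOR 01010010 = 11101110

206f350c8c0abaee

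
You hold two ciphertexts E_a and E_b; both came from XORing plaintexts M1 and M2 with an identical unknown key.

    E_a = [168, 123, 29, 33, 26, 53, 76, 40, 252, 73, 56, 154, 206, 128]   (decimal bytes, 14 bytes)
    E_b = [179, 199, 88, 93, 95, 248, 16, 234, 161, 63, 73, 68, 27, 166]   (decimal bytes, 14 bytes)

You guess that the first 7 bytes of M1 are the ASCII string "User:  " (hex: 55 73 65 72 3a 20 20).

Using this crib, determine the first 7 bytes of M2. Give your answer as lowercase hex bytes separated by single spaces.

First, E_a ⊕ E_b = (M1 ⊕ K) ⊕ (M2 ⊕ K) = M1 ⊕ M2, so the key drops out. Then M2 = (M1 ⊕ M2) ⊕ M1 over the first 7 bytes.
byte 0: (a8 xor b3) xor 55 = 1b xor 55 = 4e
byte 1: (7b xor c7) xor 73 = bc xor 73 = cf
byte 2: (1d xor 58) xor 65 = 45 xor 65 = 20
byte 3: (21 xor 5d) xor 72 = 7c xor 72 = 0e
byte 4: (1a xor 5f) xor 3a = 45 xor 3a = 7f
byte 5: (35 xor f8) xor 20 = cd xor 20 = ed
byte 6: (4c xor 10) xor 20 = 5c xor 20 = 7c

4e cf 20 0e 7f ed 7c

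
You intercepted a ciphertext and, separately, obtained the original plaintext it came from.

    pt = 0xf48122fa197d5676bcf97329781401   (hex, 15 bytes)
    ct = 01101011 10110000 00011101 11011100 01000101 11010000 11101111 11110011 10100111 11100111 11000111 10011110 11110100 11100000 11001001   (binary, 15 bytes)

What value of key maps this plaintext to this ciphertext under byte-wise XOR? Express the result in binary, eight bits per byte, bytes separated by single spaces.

Since ct = pt ⊕ key, XORing both sides with pt gives key = pt ⊕ ct.
11110100 ⊕ 01101011 = 10011111
10000001 ⊕ 10110000 = 00110001
00100010 ⊕ 00011101 = 00111111
11111010 ⊕ 11011100 = 00100110
00011001 ⊕ 01000101 = 01011100
01111101 ⊕ 11010000 = 10101101
01010110 ⊕ 11101111 = 10111001
01110110 ⊕ 11110011 = 10000101
10111100 ⊕ 10100111 = 00011011
11111001 ⊕ 11100111 = 00011110
01110011 ⊕ 11000111 = 10110100
00101001 ⊕ 10011110 = 10110111
01111000 ⊕ 11110100 = 10001100
00010100 ⊕ 11100000 = 11110100
00000001 ⊕ 11001001 = 11001000

10011111 00110001 00111111 00100110 01011100 10101101 10111001 10000101 00011011 00011110 10110100 10110111 10001100 11110100 11001000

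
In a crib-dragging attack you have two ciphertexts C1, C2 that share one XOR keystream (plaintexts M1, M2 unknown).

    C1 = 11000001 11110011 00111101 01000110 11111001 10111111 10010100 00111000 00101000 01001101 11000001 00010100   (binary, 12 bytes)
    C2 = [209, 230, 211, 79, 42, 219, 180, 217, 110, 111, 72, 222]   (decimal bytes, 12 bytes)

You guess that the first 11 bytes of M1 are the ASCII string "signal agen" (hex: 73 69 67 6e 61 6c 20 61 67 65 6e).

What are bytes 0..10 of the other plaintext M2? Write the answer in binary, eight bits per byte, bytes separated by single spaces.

First, C1 ⊕ C2 = (M1 ⊕ K) ⊕ (M2 ⊕ K) = M1 ⊕ M2, so the key drops out. Then M2 = (M1 ⊕ M2) ⊕ M1 over the first 11 bytes.
byte 0: (c1 xor d1) xor 73 = 10 xor 73 = 63
byte 1: (f3 xor e6) xor 69 = 15 xor 69 = 7c
byte 2: (3d xor d3) xor 67 = ee xor 67 = 89
byte 3: (46 xor 4f) xor 6e = 09 xor 6e = 67
byte 4: (f9 xor 2a) xor 61 = d3 xor 61 = b2
byte 5: (bf xor db) xor 6c = 64 xor 6c = 08
byte 6: (94 xor b4) xor 20 = 20 xor 20 = 00
byte 7: (38 xor d9) xor 61 = e1 xor 61 = 80
byte 8: (28 xor 6e) xor 67 = 46 xor 67 = 21
byte 9: (4d xor 6f) xor 65 = 22 xor 65 = 47
byte 10: (c1 xor 48) xor 6e = 89 xor 6e = e7

01100011 01111100 10001001 01100111 10110010 00001000 00000000 10000000 00100001 01000111 11100111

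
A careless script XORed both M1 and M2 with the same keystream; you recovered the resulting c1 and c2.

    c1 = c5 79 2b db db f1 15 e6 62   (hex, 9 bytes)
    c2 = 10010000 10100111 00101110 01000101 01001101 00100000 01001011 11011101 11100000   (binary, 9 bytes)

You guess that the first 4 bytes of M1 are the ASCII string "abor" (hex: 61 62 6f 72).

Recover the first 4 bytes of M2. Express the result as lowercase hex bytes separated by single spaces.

First, c1 ⊕ c2 = (M1 ⊕ K) ⊕ (M2 ⊕ K) = M1 ⊕ M2, so the key drops out. Then M2 = (M1 ⊕ M2) ⊕ M1 over the first 4 bytes.
byte 0: (c5 XOR 90) XOR 61 = 55 XOR 61 = 34
byte 1: (79 XOR a7) XOR 62 = de XOR 62 = bc
byte 2: (2b XOR 2e) XOR 6f = 05 XOR 6f = 6a
byte 3: (db XOR 45) XOR 72 = 9e XOR 72 = ec

34 bc 6a ec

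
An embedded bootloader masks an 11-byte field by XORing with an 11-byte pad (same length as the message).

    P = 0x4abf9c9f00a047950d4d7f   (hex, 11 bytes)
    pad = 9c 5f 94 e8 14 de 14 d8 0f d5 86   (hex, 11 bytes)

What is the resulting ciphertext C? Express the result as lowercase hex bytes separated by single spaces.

d6 e0 08 77 14 7e 53 4d 02 98 f9

XOR is its own inverse, so applying the key byte-wise gives the result directly.
01001010 XOR 10011100 = 11010110
10111111 XOR 01011111 = 11100000
10011100 XOR 10010100 = 00001000
10011111 XOR 11101000 = 01110111
00000000 XOR 00010100 = 00010100
10100000 XOR 11011110 = 01111110
01000111 XOR 00010100 = 01010011
10010101 XOR 11011000 = 01001101
00001101 XOR 00001111 = 00000010
01001101 XOR 11010101 = 10011000
01111111 XOR 10000110 = 11111001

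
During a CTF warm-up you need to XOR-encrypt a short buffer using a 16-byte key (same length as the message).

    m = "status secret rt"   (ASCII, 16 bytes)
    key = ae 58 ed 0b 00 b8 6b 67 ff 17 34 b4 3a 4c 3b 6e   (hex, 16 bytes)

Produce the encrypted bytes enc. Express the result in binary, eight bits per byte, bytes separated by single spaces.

73 ⊕ ae = dd
74 ⊕ 58 = 2c
61 ⊕ ed = 8c
74 ⊕ 0b = 7f
75 ⊕ 00 = 75
73 ⊕ b8 = cb
20 ⊕ 6b = 4b
73 ⊕ 67 = 14
65 ⊕ ff = 9a
63 ⊕ 17 = 74
72 ⊕ 34 = 46
65 ⊕ b4 = d1
74 ⊕ 3a = 4e
20 ⊕ 4c = 6c
72 ⊕ 3b = 49
74 ⊕ 6e = 1a

11011101 00101100 10001100 01111111 01110101 11001011 01001011 00010100 10011010 01110100 01000110 11010001 01001110 01101100 01001001 00011010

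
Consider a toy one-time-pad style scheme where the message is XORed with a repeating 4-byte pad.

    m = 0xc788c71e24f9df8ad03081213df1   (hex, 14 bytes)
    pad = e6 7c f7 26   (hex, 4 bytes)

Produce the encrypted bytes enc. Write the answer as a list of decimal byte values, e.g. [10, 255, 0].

The 4-byte key repeats, so the effective keystream is e6 7c f7 26 e6 7c f7 26 e6 7c f7 26 e6 7c.
byte 0: c7 ⊕ e6 = 21
byte 1: 88 ⊕ 7c = f4
byte 2: c7 ⊕ f7 = 30
byte 3: 1e ⊕ 26 = 38
byte 4: 24 ⊕ e6 = c2
byte 5: f9 ⊕ 7c = 85
byte 6: df ⊕ f7 = 28
byte 7: 8a ⊕ 26 = ac
byte 8: d0 ⊕ e6 = 36
byte 9: 30 ⊕ 7c = 4c
byte 10: 81 ⊕ f7 = 76
byte 11: 21 ⊕ 26 = 07
byte 12: 3d ⊕ e6 = db
byte 13: f1 ⊕ 7c = 8d

[33, 244, 48, 56, 194, 133, 40, 172, 54, 76, 118, 7, 219, 141]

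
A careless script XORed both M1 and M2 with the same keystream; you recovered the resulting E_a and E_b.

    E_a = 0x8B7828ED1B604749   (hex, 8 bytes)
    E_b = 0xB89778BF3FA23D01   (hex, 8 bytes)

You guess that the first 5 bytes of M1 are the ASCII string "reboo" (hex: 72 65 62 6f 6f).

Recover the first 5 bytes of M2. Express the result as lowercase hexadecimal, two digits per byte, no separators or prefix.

First, E_a ⊕ E_b = (M1 ⊕ K) ⊕ (M2 ⊕ K) = M1 ⊕ M2, so the key drops out. Then M2 = (M1 ⊕ M2) ⊕ M1 over the first 5 bytes.
byte 0: (8b ^ b8) ^ 72 = 33 ^ 72 = 41
byte 1: (78 ^ 97) ^ 65 = ef ^ 65 = 8a
byte 2: (28 ^ 78) ^ 62 = 50 ^ 62 = 32
byte 3: (ed ^ bf) ^ 6f = 52 ^ 6f = 3d
byte 4: (1b ^ 3f) ^ 6f = 24 ^ 6f = 4b

418a323d4b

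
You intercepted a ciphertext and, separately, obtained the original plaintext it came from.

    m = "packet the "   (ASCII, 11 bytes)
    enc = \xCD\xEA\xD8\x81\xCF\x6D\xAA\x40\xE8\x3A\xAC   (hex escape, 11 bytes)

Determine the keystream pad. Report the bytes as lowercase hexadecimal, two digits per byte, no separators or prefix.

Since enc = m ⊕ pad, XORing both sides with m gives pad = m ⊕ enc.
byte 0: 112 ^ 205 = 189
byte 1:  97 ^ 234 = 139
byte 2:  99 ^ 216 = 187
byte 3: 107 ^ 129 = 234
byte 4: 101 ^ 207 = 170
byte 5: 116 ^ 109 =  25
byte 6:  32 ^ 170 = 138
byte 7: 116 ^  64 =  52
byte 8: 104 ^ 232 = 128
byte 9: 101 ^  58 =  95
byte 10:  32 ^ 172 = 140

bd8bbbeaaa198a34805f8c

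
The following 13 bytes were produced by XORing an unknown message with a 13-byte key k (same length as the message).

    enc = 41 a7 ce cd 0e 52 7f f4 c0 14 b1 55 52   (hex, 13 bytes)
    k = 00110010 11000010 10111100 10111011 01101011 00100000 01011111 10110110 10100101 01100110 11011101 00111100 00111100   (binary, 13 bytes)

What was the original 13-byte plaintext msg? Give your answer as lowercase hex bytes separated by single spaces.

XOR is its own inverse, so applying the key byte-wise gives the result directly.
byte 0: 01000001 ^ 00110010 = 01110011
byte 1: 10100111 ^ 11000010 = 01100101
byte 2: 11001110 ^ 10111100 = 01110010
byte 3: 11001101 ^ 10111011 = 01110110
byte 4: 00001110 ^ 01101011 = 01100101
byte 5: 01010010 ^ 00100000 = 01110010
byte 6: 01111111 ^ 01011111 = 00100000
byte 7: 11110100 ^ 10110110 = 01000010
byte 8: 11000000 ^ 10100101 = 01100101
byte 9: 00010100 ^ 01100110 = 01110010
byte 10: 10110001 ^ 11011101 = 01101100
byte 11: 01010101 ^ 00111100 = 01101001
byte 12: 01010010 ^ 00111100 = 01101110

73 65 72 76 65 72 20 42 65 72 6c 69 6e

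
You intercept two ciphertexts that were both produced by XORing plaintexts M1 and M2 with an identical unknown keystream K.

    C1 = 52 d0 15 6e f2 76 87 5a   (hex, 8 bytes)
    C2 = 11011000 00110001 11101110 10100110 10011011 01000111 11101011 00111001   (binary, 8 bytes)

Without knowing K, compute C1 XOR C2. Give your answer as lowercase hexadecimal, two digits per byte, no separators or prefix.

C1 ⊕ C2 = (M1 ⊕ K) ⊕ (M2 ⊕ K) = M1 ⊕ M2 — the shared key cancels under XOR.
52 xor d8 = 8a
d0 xor 31 = e1
15 xor ee = fb
6e xor a6 = c8
f2 xor 9b = 69
76 xor 47 = 31
87 xor eb = 6c
5a xor 39 = 63

8ae1fbc869316c63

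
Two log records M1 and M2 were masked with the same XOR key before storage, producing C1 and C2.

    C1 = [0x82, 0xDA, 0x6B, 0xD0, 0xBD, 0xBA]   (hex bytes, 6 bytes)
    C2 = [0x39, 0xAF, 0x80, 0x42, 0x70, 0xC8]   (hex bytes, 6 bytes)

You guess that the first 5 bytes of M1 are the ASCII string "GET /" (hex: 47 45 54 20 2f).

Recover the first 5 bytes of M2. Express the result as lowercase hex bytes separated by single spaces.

fc 30 bf b2 e2

First, C1 ⊕ C2 = (M1 ⊕ K) ⊕ (M2 ⊕ K) = M1 ⊕ M2, so the key drops out. Then M2 = (M1 ⊕ M2) ⊕ M1 over the first 5 bytes.
byte 0: (82 ^ 39) ^ 47 = bb ^ 47 = fc
byte 1: (da ^ af) ^ 45 = 75 ^ 45 = 30
byte 2: (6b ^ 80) ^ 54 = eb ^ 54 = bf
byte 3: (d0 ^ 42) ^ 20 = 92 ^ 20 = b2
byte 4: (bd ^ 70) ^ 2f = cd ^ 2f = e2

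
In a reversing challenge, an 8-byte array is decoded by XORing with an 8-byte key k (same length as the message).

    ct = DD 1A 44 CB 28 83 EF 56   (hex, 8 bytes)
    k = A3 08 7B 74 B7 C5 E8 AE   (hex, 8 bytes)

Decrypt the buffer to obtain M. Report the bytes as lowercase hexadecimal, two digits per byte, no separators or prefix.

XOR is its own inverse, so applying the key byte-wise gives the result directly.
byte 0: 221 xor 163 = 126
byte 1:  26 xor   8 =  18
byte 2:  68 xor 123 =  63
byte 3: 203 xor 116 = 191
byte 4:  40 xor 183 = 159
byte 5: 131 xor 197 =  70
byte 6: 239 xor 232 =   7
byte 7:  86 xor 174 = 248

7e123fbf9f4607f8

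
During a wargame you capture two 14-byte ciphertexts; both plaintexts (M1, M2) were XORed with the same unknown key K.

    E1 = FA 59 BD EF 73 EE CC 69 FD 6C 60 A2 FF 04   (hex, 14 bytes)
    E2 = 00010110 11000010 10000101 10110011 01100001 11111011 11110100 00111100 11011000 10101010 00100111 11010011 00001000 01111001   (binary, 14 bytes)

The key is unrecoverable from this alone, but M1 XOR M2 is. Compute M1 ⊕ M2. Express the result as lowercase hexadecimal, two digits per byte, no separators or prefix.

E1 ⊕ E2 = (M1 ⊕ K) ⊕ (M2 ⊕ K) = M1 ⊕ M2 — the shared key cancels under XOR.
fa xor 16 = ec
59 xor c2 = 9b
bd xor 85 = 38
ef xor b3 = 5c
73 xor 61 = 12
ee xor fb = 15
cc xor f4 = 38
69 xor 3c = 55
fd xor d8 = 25
6c xor aa = c6
60 xor 27 = 47
a2 xor d3 = 71
ff xor 08 = f7
04 xor 79 = 7d

ec9b385c1215385525c64771f77d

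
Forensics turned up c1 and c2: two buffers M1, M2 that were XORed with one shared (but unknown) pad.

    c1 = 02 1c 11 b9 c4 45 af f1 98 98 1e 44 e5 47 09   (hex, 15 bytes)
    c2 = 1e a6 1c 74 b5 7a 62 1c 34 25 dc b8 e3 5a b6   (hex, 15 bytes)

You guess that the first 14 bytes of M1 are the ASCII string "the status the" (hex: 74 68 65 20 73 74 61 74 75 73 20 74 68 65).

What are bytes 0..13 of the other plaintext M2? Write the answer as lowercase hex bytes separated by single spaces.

68 d2 68 ed 02 4b ac 99 d9 ce e2 88 6e 78

First, c1 ⊕ c2 = (M1 ⊕ K) ⊕ (M2 ⊕ K) = M1 ⊕ M2, so the key drops out. Then M2 = (M1 ⊕ M2) ⊕ M1 over the first 14 bytes.
byte 0: (02 ⊕ 1e) ⊕ 74 = 1c ⊕ 74 = 68
byte 1: (1c ⊕ a6) ⊕ 68 = ba ⊕ 68 = d2
byte 2: (11 ⊕ 1c) ⊕ 65 = 0d ⊕ 65 = 68
byte 3: (b9 ⊕ 74) ⊕ 20 = cd ⊕ 20 = ed
byte 4: (c4 ⊕ b5) ⊕ 73 = 71 ⊕ 73 = 02
byte 5: (45 ⊕ 7a) ⊕ 74 = 3f ⊕ 74 = 4b
byte 6: (af ⊕ 62) ⊕ 61 = cd ⊕ 61 = ac
byte 7: (f1 ⊕ 1c) ⊕ 74 = ed ⊕ 74 = 99
byte 8: (98 ⊕ 34) ⊕ 75 = ac ⊕ 75 = d9
byte 9: (98 ⊕ 25) ⊕ 73 = bd ⊕ 73 = ce
byte 10: (1e ⊕ dc) ⊕ 20 = c2 ⊕ 20 = e2
byte 11: (44 ⊕ b8) ⊕ 74 = fc ⊕ 74 = 88
byte 12: (e5 ⊕ e3) ⊕ 68 = 06 ⊕ 68 = 6e
byte 13: (47 ⊕ 5a) ⊕ 65 = 1d ⊕ 65 = 78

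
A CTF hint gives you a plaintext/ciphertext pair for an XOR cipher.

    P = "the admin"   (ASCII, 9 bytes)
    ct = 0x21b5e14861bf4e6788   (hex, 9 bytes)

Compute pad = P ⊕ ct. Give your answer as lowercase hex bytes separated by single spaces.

55 dd 84 68 00 db 23 0e e6

Since ct = P ⊕ pad, XORing both sides with P gives pad = P ⊕ ct.
74 ^ 21 = 55
68 ^ b5 = dd
65 ^ e1 = 84
20 ^ 48 = 68
61 ^ 61 = 00
64 ^ bf = db
6d ^ 4e = 23
69 ^ 67 = 0e
6e ^ 88 = e6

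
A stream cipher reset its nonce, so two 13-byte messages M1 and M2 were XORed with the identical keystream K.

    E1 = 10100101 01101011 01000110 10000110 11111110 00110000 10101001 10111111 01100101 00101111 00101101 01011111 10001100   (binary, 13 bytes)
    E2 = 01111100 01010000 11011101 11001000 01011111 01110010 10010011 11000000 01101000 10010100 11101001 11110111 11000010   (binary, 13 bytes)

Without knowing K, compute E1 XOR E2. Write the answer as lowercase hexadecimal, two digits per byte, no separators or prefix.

d93b9b4ea1423a7f0dbbc4a84e

E1 ⊕ E2 = (M1 ⊕ K) ⊕ (M2 ⊕ K) = M1 ⊕ M2 — the shared key cancels under XOR.
byte 0: 10100101 XOR 01111100 = 11011001
byte 1: 01101011 XOR 01010000 = 00111011
byte 2: 01000110 XOR 11011101 = 10011011
byte 3: 10000110 XOR 11001000 = 01001110
byte 4: 11111110 XOR 01011111 = 10100001
byte 5: 00110000 XOR 01110010 = 01000010
byte 6: 10101001 XOR 10010011 = 00111010
byte 7: 10111111 XOR 11000000 = 01111111
byte 8: 01100101 XOR 01101000 = 00001101
byte 9: 00101111 XOR 10010100 = 10111011
byte 10: 00101101 XOR 11101001 = 11000100
byte 11: 01011111 XOR 11110111 = 10101000
byte 12: 10001100 XOR 11000010 = 01001110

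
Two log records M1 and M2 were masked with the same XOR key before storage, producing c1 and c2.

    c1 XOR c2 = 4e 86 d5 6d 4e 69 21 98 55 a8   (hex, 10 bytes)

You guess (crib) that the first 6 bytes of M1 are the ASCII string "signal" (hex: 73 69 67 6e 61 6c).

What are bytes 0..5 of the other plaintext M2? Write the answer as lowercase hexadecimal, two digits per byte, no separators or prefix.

3defb2032f05

Since c1 ⊕ c2 = M1 ⊕ M2, XORing with the guessed M1 bytes yields the corresponding M2 bytes: M2 = (c1 ⊕ c2) ⊕ M1.
byte 0: 4e ^ 73 = 3d
byte 1: 86 ^ 69 = ef
byte 2: d5 ^ 67 = b2
byte 3: 6d ^ 6e = 03
byte 4: 4e ^ 61 = 2f
byte 5: 69 ^ 6c = 05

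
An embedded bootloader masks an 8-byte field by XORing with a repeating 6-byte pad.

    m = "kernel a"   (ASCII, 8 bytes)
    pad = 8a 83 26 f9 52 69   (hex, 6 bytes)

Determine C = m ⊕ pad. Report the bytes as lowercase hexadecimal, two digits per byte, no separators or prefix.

e1e654973705aae2

The 6-byte key repeats, so the effective keystream is 8a 83 26 f9 52 69 8a 83.
byte 0: 01101011 ^ 10001010 = 11100001
byte 1: 01100101 ^ 10000011 = 11100110
byte 2: 01110010 ^ 00100110 = 01010100
byte 3: 01101110 ^ 11111001 = 10010111
byte 4: 01100101 ^ 01010010 = 00110111
byte 5: 01101100 ^ 01101001 = 00000101
byte 6: 00100000 ^ 10001010 = 10101010
byte 7: 01100001 ^ 10000011 = 11100010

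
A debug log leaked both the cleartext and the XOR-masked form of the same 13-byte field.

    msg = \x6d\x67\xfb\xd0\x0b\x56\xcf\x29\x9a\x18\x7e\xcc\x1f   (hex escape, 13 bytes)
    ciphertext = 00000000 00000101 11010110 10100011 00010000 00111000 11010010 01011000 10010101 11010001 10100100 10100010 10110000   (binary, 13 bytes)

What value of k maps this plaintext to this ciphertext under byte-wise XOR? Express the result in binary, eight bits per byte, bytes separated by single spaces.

Since ciphertext = msg ⊕ k, XORing both sides with msg gives k = msg ⊕ ciphertext.
6d ^ 00 = 6d
67 ^ 05 = 62
fb ^ d6 = 2d
d0 ^ a3 = 73
0b ^ 10 = 1b
56 ^ 38 = 6e
cf ^ d2 = 1d
29 ^ 58 = 71
9a ^ 95 = 0f
18 ^ d1 = c9
7e ^ a4 = da
cc ^ a2 = 6e
1f ^ b0 = af

01101101 01100010 00101101 01110011 00011011 01101110 00011101 01110001 00001111 11001001 11011010 01101110 10101111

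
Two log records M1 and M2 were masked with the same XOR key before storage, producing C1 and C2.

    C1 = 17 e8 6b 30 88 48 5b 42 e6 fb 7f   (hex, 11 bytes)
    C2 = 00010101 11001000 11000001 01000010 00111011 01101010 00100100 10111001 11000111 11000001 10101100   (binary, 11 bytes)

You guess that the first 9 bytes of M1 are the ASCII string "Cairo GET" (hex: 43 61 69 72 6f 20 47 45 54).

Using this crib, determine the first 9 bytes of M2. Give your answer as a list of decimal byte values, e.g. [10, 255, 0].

[65, 65, 195, 0, 220, 2, 56, 190, 117]

First, C1 ⊕ C2 = (M1 ⊕ K) ⊕ (M2 ⊕ K) = M1 ⊕ M2, so the key drops out. Then M2 = (M1 ⊕ M2) ⊕ M1 over the first 9 bytes.
byte 0: (17 ^ 15) ^ 43 = 02 ^ 43 = 41
byte 1: (e8 ^ c8) ^ 61 = 20 ^ 61 = 41
byte 2: (6b ^ c1) ^ 69 = aa ^ 69 = c3
byte 3: (30 ^ 42) ^ 72 = 72 ^ 72 = 00
byte 4: (88 ^ 3b) ^ 6f = b3 ^ 6f = dc
byte 5: (48 ^ 6a) ^ 20 = 22 ^ 20 = 02
byte 6: (5b ^ 24) ^ 47 = 7f ^ 47 = 38
byte 7: (42 ^ b9) ^ 45 = fb ^ 45 = be
byte 8: (e6 ^ c7) ^ 54 = 21 ^ 54 = 75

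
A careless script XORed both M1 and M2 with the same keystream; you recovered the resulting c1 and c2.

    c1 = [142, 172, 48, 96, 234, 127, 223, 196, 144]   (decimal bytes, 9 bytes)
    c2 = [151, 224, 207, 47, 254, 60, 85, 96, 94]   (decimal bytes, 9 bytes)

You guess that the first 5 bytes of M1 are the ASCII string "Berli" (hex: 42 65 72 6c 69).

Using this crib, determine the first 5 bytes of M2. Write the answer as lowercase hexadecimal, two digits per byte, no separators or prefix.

First, c1 ⊕ c2 = (M1 ⊕ K) ⊕ (M2 ⊕ K) = M1 ⊕ M2, so the key drops out. Then M2 = (M1 ⊕ M2) ⊕ M1 over the first 5 bytes.
byte 0: (8e ⊕ 97) ⊕ 42 = 19 ⊕ 42 = 5b
byte 1: (ac ⊕ e0) ⊕ 65 = 4c ⊕ 65 = 29
byte 2: (30 ⊕ cf) ⊕ 72 = ff ⊕ 72 = 8d
byte 3: (60 ⊕ 2f) ⊕ 6c = 4f ⊕ 6c = 23
byte 4: (ea ⊕ fe) ⊕ 69 = 14 ⊕ 69 = 7d

5b298d237d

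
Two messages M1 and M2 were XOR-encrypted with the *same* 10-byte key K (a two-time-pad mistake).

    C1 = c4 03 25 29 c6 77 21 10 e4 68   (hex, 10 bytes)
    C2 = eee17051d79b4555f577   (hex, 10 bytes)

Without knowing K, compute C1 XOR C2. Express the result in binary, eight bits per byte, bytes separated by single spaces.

00101010 11100010 01010101 01111000 00010001 11101100 01100100 01000101 00010001 00011111

C1 ⊕ C2 = (M1 ⊕ K) ⊕ (M2 ⊕ K) = M1 ⊕ M2 — the shared key cancels under XOR.
byte 0: 196 ⊕ 238 =  42
byte 1:   3 ⊕ 225 = 226
byte 2:  37 ⊕ 112 =  85
byte 3:  41 ⊕  81 = 120
byte 4: 198 ⊕ 215 =  17
byte 5: 119 ⊕ 155 = 236
byte 6:  33 ⊕  69 = 100
byte 7:  16 ⊕  85 =  69
byte 8: 228 ⊕ 245 =  17
byte 9: 104 ⊕ 119 =  31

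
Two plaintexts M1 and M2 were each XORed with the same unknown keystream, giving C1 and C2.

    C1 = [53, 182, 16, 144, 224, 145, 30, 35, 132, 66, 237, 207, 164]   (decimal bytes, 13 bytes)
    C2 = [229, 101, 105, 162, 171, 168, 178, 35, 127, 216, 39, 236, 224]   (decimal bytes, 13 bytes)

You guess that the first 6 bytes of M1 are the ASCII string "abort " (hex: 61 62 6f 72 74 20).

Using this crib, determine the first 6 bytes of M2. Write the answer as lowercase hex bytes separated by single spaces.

b1 b1 16 40 3f 19

First, C1 ⊕ C2 = (M1 ⊕ K) ⊕ (M2 ⊕ K) = M1 ⊕ M2, so the key drops out. Then M2 = (M1 ⊕ M2) ⊕ M1 over the first 6 bytes.
byte 0: (35 ⊕ e5) ⊕ 61 = d0 ⊕ 61 = b1
byte 1: (b6 ⊕ 65) ⊕ 62 = d3 ⊕ 62 = b1
byte 2: (10 ⊕ 69) ⊕ 6f = 79 ⊕ 6f = 16
byte 3: (90 ⊕ a2) ⊕ 72 = 32 ⊕ 72 = 40
byte 4: (e0 ⊕ ab) ⊕ 74 = 4b ⊕ 74 = 3f
byte 5: (91 ⊕ a8) ⊕ 20 = 39 ⊕ 20 = 19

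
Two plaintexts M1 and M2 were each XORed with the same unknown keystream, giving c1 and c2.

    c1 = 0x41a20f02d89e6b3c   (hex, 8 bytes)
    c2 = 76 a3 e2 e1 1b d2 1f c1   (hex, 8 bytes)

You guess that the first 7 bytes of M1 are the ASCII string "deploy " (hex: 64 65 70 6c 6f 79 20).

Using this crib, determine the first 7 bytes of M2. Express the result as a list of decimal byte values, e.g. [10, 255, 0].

[83, 100, 157, 143, 172, 53, 84]

First, c1 ⊕ c2 = (M1 ⊕ K) ⊕ (M2 ⊕ K) = M1 ⊕ M2, so the key drops out. Then M2 = (M1 ⊕ M2) ⊕ M1 over the first 7 bytes.
byte 0: (41 ⊕ 76) ⊕ 64 = 37 ⊕ 64 = 53
byte 1: (a2 ⊕ a3) ⊕ 65 = 01 ⊕ 65 = 64
byte 2: (0f ⊕ e2) ⊕ 70 = ed ⊕ 70 = 9d
byte 3: (02 ⊕ e1) ⊕ 6c = e3 ⊕ 6c = 8f
byte 4: (d8 ⊕ 1b) ⊕ 6f = c3 ⊕ 6f = ac
byte 5: (9e ⊕ d2) ⊕ 79 = 4c ⊕ 79 = 35
byte 6: (6b ⊕ 1f) ⊕ 20 = 74 ⊕ 20 = 54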